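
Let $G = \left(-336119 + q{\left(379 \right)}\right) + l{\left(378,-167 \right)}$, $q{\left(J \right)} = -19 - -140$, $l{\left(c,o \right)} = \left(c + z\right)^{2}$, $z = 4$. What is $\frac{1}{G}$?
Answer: $- \frac{1}{190074} \approx -5.2611 \cdot 10^{-6}$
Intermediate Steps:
$l{\left(c,o \right)} = \left(4 + c\right)^{2}$ ($l{\left(c,o \right)} = \left(c + 4\right)^{2} = \left(4 + c\right)^{2}$)
$q{\left(J \right)} = 121$ ($q{\left(J \right)} = -19 + 140 = 121$)
$G = -190074$ ($G = \left(-336119 + 121\right) + \left(4 + 378\right)^{2} = -335998 + 382^{2} = -335998 + 145924 = -190074$)
$\frac{1}{G} = \frac{1}{-190074} = - \frac{1}{190074}$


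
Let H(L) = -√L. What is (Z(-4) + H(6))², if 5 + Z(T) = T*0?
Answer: (5 + √6)² ≈ 55.495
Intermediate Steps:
Z(T) = -5 (Z(T) = -5 + T*0 = -5 + 0 = -5)
(Z(-4) + H(6))² = (-5 - √6)²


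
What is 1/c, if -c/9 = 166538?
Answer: -1/1498842 ≈ -6.6718e-7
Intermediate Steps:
c = -1498842 (c = -9*166538 = -1498842)
1/c = 1/(-1498842) = -1/1498842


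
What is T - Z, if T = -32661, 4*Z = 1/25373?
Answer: -3314830213/101492 ≈ -32661.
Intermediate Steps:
Z = 1/101492 (Z = (1/4)/25373 = (1/4)*(1/25373) = 1/101492 ≈ 9.8530e-6)
T - Z = -32661 - 1*1/101492 = -32661 - 1/101492 = -3314830213/101492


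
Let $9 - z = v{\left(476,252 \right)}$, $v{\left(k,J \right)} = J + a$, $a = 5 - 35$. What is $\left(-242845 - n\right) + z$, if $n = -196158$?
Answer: $-46900$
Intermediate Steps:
$a = -30$ ($a = 5 - 35 = -30$)
$v{\left(k,J \right)} = -30 + J$ ($v{\left(k,J \right)} = J - 30 = -30 + J$)
$z = -213$ ($z = 9 - \left(-30 + 252\right) = 9 - 222 = -213$)
$\left(-242845 - n\right) + z = \left(-242845 - -196158\right) - 213 = \left(-242845 + 196158\right) - 213 = -46687 - 213 = -46900$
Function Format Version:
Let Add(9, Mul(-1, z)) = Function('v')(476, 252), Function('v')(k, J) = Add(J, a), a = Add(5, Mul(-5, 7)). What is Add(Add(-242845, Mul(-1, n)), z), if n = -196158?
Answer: -46900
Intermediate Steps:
a = -30 (a = Add(5, -35) = -30)
Function('v')(k, J) = Add(-30, J) (Function('v')(k, J) = Add(J, -30) = Add(-30, J))
z = -213 (z = Add(9, Mul(-1, Add(-30, 252))) = Add(9, Mul(-1, 222)) = Add(9, -222) = -213)
Add(Add(-242845, Mul(-1, n)), z) = Add(Add(-242845, Mul(-1, -196158)), -213) = Add(Add(-242845, 196158), -213) = Add(-46687, -213) = -46900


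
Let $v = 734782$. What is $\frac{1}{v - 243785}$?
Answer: $\frac{1}{490997} \approx 2.0367 \cdot 10^{-6}$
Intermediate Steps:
$\frac{1}{v - 243785} = \frac{1}{734782 - 243785} = \frac{1}{490997}$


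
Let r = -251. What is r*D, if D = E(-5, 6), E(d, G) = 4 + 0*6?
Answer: -1004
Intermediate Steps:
E(d, G) = 4 (E(d, G) = 4 + 0 = 4)
D = 4
r*D = -251*4 = -1004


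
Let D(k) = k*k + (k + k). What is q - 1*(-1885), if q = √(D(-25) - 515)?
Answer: 1885 + 2*√15 ≈ 1892.7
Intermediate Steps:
D(k) = k² + 2*k
q = 2*√15 (q = √(-25*(2 - 25) - 515) = √(-25*(-23) - 515) = √(575 - 515) = √60 = 2*√15 ≈ 7.7460)
q - 1*(-1885) = 2*√15 - 1*(-1885) = 2*√15 + 1885 = 1885 + 2*√15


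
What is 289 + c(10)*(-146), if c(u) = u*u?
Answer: -14311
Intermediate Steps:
c(u) = u**2
289 + c(10)*(-146) = 289 + 10**2*(-146) = 289 + 100*(-146) = 289 - 14600 = -14311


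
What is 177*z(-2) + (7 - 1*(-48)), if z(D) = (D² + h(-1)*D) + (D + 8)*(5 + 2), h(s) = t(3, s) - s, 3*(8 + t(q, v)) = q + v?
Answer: 10439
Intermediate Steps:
t(q, v) = -8 + q/3 + v/3 (t(q, v) = -8 + (q + v)/3 = -8 + (q/3 + v/3) = -8 + q/3 + v/3)
h(s) = -7 - 2*s/3 (h(s) = (-8 + (⅓)*3 + s/3) - s = (-8 + 1 + s/3) - s = (-7 + s/3) - s = -7 - 2*s/3)
z(D) = 56 + D² + 2*D/3 (z(D) = (D² + (-7 - ⅔*(-1))*D) + (D + 8)*(5 + 2) = (D² + (-7 + ⅔)*D) + (8 + D)*7 = (D² - 19*D/3) + (56 + 7*D) = 56 + D² + 2*D/3)
177*z(-2) + (7 - 1*(-48)) = 177*(56 + (-2)² + (⅔)*(-2)) + (7 - 1*(-48)) = 177*(56 + 4 - 4/3) + (7 + 48) = 177*(176/3) + 55 = 10384 + 55 = 10439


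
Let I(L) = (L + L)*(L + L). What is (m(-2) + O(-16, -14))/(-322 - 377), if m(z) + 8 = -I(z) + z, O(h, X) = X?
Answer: 40/699 ≈ 0.057225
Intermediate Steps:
I(L) = 4*L² (I(L) = (2*L)*(2*L) = 4*L²)
m(z) = -8 + z - 4*z² (m(z) = -8 + (-4*z² + z) = -8 + (z - 4*z²) = -8 + z - 4*z²)
(m(-2) + O(-16, -14))/(-322 - 377) = ((-8 - 2 - 4*(-2)²) - 14)/(-322 - 377) = ((-8 - 2 - 4*4) - 14)/(-699) = ((-8 - 2 - 16) - 14)*(-1/699) = (-26 - 14)*(-1/699) = -40*(-1/699) = 40/699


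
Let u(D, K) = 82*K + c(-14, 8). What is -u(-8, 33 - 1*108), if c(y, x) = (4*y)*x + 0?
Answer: 6598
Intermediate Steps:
c(y, x) = 4*x*y (c(y, x) = 4*x*y + 0 = 4*x*y)
u(D, K) = -448 + 82*K (u(D, K) = 82*K + 4*8*(-14) = 82*K - 448 = -448 + 82*K)
-u(-8, 33 - 1*108) = -(-448 + 82*(33 - 1*108)) = -(-448 + 82*(33 - 108)) = -(-448 + 82*(-75)) = -(-448 - 6150) = -1*(-6598) = 6598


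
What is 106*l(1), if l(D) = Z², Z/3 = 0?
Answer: 0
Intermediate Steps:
Z = 0 (Z = 3*0 = 0)
l(D) = 0 (l(D) = 0² = 0)
106*l(1) = 106*0 = 0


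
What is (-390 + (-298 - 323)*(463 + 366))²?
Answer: 265430009601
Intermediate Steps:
(-390 + (-298 - 323)*(463 + 366))² = (-390 - 621*829)² = (-390 - 514809)² = (-515199)² = 265430009601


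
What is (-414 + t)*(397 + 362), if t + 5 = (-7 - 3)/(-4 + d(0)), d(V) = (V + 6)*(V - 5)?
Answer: -5402562/17 ≈ -3.1780e+5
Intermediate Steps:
d(V) = (-5 + V)*(6 + V) (d(V) = (6 + V)*(-5 + V) = (-5 + V)*(6 + V))
t = -80/17 (t = -5 + (-7 - 3)/(-4 + (-30 + 0 + 0²)) = -5 - 10/(-4 + (-30 + 0 + 0)) = -5 - 10/(-4 - 30) = -5 - 10/(-34) = -5 - 1/34*(-10) = -5 + 5/17 = -80/17 ≈ -4.7059)
(-414 + t)*(397 + 362) = (-414 - 80/17)*(397 + 362) = -7118/17*759 = -5402562/17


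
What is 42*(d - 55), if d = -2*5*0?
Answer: -2310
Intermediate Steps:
d = 0 (d = -10*0 = 0)
42*(d - 55) = 42*(0 - 55) = 42*(-55) = -2310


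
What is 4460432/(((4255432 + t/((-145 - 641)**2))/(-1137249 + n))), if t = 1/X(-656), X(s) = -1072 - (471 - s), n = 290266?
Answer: -5132417036445376617024/5781146520450527 ≈ -8.8779e+5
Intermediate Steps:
X(s) = -1543 + s (X(s) = -1072 + (-471 + s) = -1543 + s)
t = -1/2199 (t = 1/(-1543 - 656) = 1/(-2199) = -1/2199 ≈ -0.00045475)
4460432/(((4255432 + t/((-145 - 641)**2))/(-1137249 + n))) = 4460432/(((4255432 - 1/(2199*(-145 - 641)**2))/(-1137249 + 290266))) = 4460432/(((4255432 - 1/(2199*((-786)**2)))/(-846983))) = 4460432/(((4255432 - 1/2199/617796)*(-1/846983))) = 4460432/(((4255432 - 1/2199*1/617796)*(-1/846983))) = 4460432/(((4255432 - 1/1358533404)*(-1/846983))) = 4460432/(((5781146520450527/1358533404)*(-1/846983))) = 4460432/(-5781146520450527/1150654698120132) = 4460432*(-1150654698120132/5781146520450527) = -5132417036445376617024/5781146520450527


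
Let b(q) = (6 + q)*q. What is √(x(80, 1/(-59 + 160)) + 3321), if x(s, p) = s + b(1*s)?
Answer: √10281 ≈ 101.40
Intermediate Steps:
b(q) = q*(6 + q)
x(s, p) = s + s*(6 + s) (x(s, p) = s + (1*s)*(6 + 1*s) = s + s*(6 + s))
√(x(80, 1/(-59 + 160)) + 3321) = √(80*(7 + 80) + 3321) = √(80*87 + 3321) = √(6960 + 3321) = √10281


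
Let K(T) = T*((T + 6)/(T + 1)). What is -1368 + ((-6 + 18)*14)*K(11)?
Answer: 1250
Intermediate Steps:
K(T) = T*(6 + T)/(1 + T) (K(T) = T*((6 + T)/(1 + T)) = T*(6 + T)/(1 + T))
-1368 + ((-6 + 18)*14)*K(11) = -1368 + ((-6 + 18)*14)*(11*(6 + 11)/(1 + 11)) = -1368 + (12*14)*(11*17/12) = -1368 + 168*(11*(1/12)*17) = -1368 + 168*(187/12) = -1368 + 2618 = 1250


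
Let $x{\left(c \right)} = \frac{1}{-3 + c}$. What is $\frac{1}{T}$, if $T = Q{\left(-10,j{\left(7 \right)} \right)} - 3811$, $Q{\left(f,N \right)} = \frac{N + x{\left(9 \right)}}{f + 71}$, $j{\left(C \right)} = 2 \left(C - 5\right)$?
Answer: $- \frac{366}{1394801} \approx -0.0002624$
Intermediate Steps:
$j{\left(C \right)} = -10 + 2 C$ ($j{\left(C \right)} = 2 \left(-5 + C\right) = -10 + 2 C$)
$Q{\left(f,N \right)} = \frac{\frac{1}{6} + N}{71 + f}$ ($Q{\left(f,N \right)} = \frac{N + \frac{1}{-3 + 9}}{f + 71} = \frac{N + \frac{1}{6}}{71 + f} = \frac{\frac{1}{6} + N}{71 + f}$)
$T = - \frac{1394801}{366}$ ($T = \frac{\frac{1}{6} + \left(-10 + 2 \cdot 7\right)}{71 - 10} - 3811 = \frac{\frac{1}{6} + \left(-10 + 14\right)}{61} - 3811 = \frac{\frac{1}{6} + 4}{61} - 3811 = \frac{1}{61} \cdot \frac{25}{6} - 3811 = \frac{25}{366} - 3811 = - \frac{1394801}{366} \approx -3810.9$)
$\frac{1}{T} = \frac{1}{- \frac{1394801}{366}} = - \frac{366}{1394801}$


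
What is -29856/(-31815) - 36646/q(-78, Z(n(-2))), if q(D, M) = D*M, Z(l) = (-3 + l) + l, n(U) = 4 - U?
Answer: 65936189/1240785 ≈ 53.141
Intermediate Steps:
Z(l) = -3 + 2*l
-29856/(-31815) - 36646/q(-78, Z(n(-2))) = -29856/(-31815) - 36646*(-1/(78*(-3 + 2*(4 - 1*(-2))))) = -29856*(-1/31815) - 36646*(-1/(78*(-3 + 2*(4 + 2)))) = 9952/10605 - 36646*(-1/(78*(-3 + 2*6))) = 9952/10605 - 36646*(-1/(78*(-3 + 12))) = 9952/10605 - 36646/((-78*9)) = 9952/10605 - 36646/(-702) = 9952/10605 - 36646*(-1/702) = 9952/10605 + 18323/351 = 65936189/1240785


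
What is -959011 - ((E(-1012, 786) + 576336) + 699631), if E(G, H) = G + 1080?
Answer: -2235046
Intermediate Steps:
E(G, H) = 1080 + G
-959011 - ((E(-1012, 786) + 576336) + 699631) = -959011 - (((1080 - 1012) + 576336) + 699631) = -959011 - ((68 + 576336) + 699631) = -959011 - (576404 + 699631) = -959011 - 1*1276035 = -959011 - 1276035 = -2235046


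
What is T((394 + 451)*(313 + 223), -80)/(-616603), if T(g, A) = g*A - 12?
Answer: 36233612/616603 ≈ 58.763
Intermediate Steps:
T(g, A) = -12 + A*g (T(g, A) = A*g - 12 = -12 + A*g)
T((394 + 451)*(313 + 223), -80)/(-616603) = (-12 - 80*(394 + 451)*(313 + 223))/(-616603) = (-12 - 67600*536)*(-1/616603) = (-12 - 80*452920)*(-1/616603) = (-12 - 36233600)*(-1/616603) = -36233612*(-1/616603) = 36233612/616603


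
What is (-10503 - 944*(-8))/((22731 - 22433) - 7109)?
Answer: 2951/6811 ≈ 0.43327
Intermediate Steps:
(-10503 - 944*(-8))/((22731 - 22433) - 7109) = (-10503 + 7552)/(298 - 7109) = -2951/(-6811) = -2951*(-1/6811) = 2951/6811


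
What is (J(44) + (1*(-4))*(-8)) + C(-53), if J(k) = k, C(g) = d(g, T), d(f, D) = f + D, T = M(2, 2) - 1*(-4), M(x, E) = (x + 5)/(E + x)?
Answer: 115/4 ≈ 28.750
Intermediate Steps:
M(x, E) = (5 + x)/(E + x)
T = 23/4 (T = (5 + 2)/(2 + 2) - 1*(-4) = 7/4 + 4 = 23/4 ≈ 5.7500)
d(f, D) = D + f
C(g) = 23/4 + g
(J(44) + (1*(-4))*(-8)) + C(-53) = (44 + (1*(-4))*(-8)) + (23/4 - 53) = (44 - 4*(-8)) - 189/4 = (44 + 32) - 189/4 = 76 - 189/4 = 115/4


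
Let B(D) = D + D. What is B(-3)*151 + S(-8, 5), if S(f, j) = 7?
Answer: -899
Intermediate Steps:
B(D) = 2*D
B(-3)*151 + S(-8, 5) = (2*(-3))*151 + 7 = -6*151 + 7 = -906 + 7 = -899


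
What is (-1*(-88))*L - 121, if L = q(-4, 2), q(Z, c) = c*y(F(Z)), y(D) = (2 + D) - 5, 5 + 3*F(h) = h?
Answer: -1177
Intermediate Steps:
F(h) = -5/3 + h/3
y(D) = -3 + D
q(Z, c) = c*(-14/3 + Z/3) (q(Z, c) = c*(-3 + (-5/3 + Z/3)) = c*(-14/3 + Z/3))
L = -12 (L = (⅓)*2*(-14 - 4) = (⅓)*2*(-18) = -12)
(-1*(-88))*L - 121 = -1*(-88)*(-12) - 121 = 88*(-12) - 121 = -1056 - 121 = -1177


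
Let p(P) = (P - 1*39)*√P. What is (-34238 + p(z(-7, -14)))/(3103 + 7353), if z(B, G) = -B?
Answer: -17119/5228 - 4*√7/1307 ≈ -3.2826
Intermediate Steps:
p(P) = √P*(-39 + P) (p(P) = (P - 39)*√P = (-39 + P)*√P = √P*(-39 + P))
(-34238 + p(z(-7, -14)))/(3103 + 7353) = (-34238 + √(-1*(-7))*(-39 - 1*(-7)))/(3103 + 7353) = (-34238 + √7*(-39 + 7))/10456 = (-34238 + √7*(-32))*(1/10456) = (-34238 - 32*√7)*(1/10456) = -17119/5228 - 4*√7/1307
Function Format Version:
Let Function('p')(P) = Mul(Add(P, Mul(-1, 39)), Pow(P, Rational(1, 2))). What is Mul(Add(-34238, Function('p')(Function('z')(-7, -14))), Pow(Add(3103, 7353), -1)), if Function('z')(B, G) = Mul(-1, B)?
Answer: Add(Rational(-17119, 5228), Mul(Rational(-4, 1307), Pow(7, Rational(1, 2)))) ≈ -3.2826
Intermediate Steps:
Function('p')(P) = Mul(Pow(P, Rational(1, 2)), Add(-39, P)) (Function('p')(P) = Mul(Add(P, -39), Pow(P, Rational(1, 2))) = Mul(Add(-39, P), Pow(P, Rational(1, 2))) = Mul(Pow(P, Rational(1, 2)), Add(-39, P)))
Mul(Add(-34238, Function('p')(Function('z')(-7, -14))), Pow(Add(3103, 7353), -1)) = Mul(Add(-34238, Mul(Pow(Mul(-1, -7), Rational(1, 2)), Add(-39, Mul(-1, -7)))), Pow(Add(3103, 7353), -1)) = Mul(Add(-34238, Mul(Pow(7, Rational(1, 2)), Add(-39, 7))), Pow(10456, -1)) = Mul(Add(-34238, Mul(Pow(7, Rational(1, 2)), -32)), Rational(1, 10456)) = Mul(Add(-34238, Mul(-32, Pow(7, Rational(1, 2)))), Rational(1, 10456)) = Add(Rational(-17119, 5228), Mul(Rational(-4, 1307), Pow(7, Rational(1, 2))))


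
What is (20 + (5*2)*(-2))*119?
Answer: 0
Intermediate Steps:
(20 + (5*2)*(-2))*119 = (20 + 10*(-2))*119 = (20 - 20)*119 = 0*119 = 0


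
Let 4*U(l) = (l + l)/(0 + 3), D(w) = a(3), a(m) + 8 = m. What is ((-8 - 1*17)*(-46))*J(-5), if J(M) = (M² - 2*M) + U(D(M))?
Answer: 117875/3 ≈ 39292.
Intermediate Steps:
a(m) = -8 + m
D(w) = -5 (D(w) = -8 + 3 = -5)
U(l) = l/6 (U(l) = ((l + l)/(0 + 3))/4 = ((2*l)/3)/4 = ((2*l)*(⅓))/4 = (2*l/3)/4 = l/6)
J(M) = -⅚ + M² - 2*M (J(M) = (M² - 2*M) + (⅙)*(-5) = (M² - 2*M) - ⅚ = -⅚ + M² - 2*M)
((-8 - 1*17)*(-46))*J(-5) = ((-8 - 1*17)*(-46))*(-⅚ + (-5)² - 2*(-5)) = ((-8 - 17)*(-46))*(-⅚ + 25 + 10) = -25*(-46)*(205/6) = 1150*(205/6) = 117875/3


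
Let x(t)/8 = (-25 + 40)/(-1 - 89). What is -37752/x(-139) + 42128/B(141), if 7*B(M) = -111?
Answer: 2847958/111 ≈ 25657.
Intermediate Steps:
B(M) = -111/7 (B(M) = (⅐)*(-111) = -111/7)
x(t) = -4/3 (x(t) = 8*((-25 + 40)/(-1 - 89)) = 8*(15/(-90)) = 8*(15*(-1/90)) = 8*(-⅙) = -4/3)
-37752/x(-139) + 42128/B(141) = -37752/(-4/3) + 42128/(-111/7) = -37752*(-¾) + 42128*(-7/111) = 28314 - 294896/111 = 2847958/111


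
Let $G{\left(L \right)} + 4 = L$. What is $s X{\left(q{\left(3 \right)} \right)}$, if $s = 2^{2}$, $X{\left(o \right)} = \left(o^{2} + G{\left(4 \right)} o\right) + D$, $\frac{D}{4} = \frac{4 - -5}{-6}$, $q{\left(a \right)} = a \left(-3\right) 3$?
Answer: $2892$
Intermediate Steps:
$q{\left(a \right)} = - 9 a$ ($q{\left(a \right)} = - 3 a 3 = - 9 a$)
$G{\left(L \right)} = -4 + L$
$D = -6$ ($D = 4 \frac{4 - -5}{-6} = 4 \left(4 + 5\right) \left(- \frac{1}{6}\right) = 4 \cdot 9 \left(- \frac{1}{6}\right) = 4 \left(- \frac{3}{2}\right) = -6$)
$X{\left(o \right)} = -6 + o^{2}$ ($X{\left(o \right)} = \left(o^{2} + \left(-4 + 4\right) o\right) - 6 = \left(o^{2} + 0 o\right) - 6 = \left(o^{2} + 0\right) - 6 = o^{2} - 6 = -6 + o^{2}$)
$s = 4$
$s X{\left(q{\left(3 \right)} \right)} = 4 \left(-6 + \left(\left(-9\right) 3\right)^{2}\right) = 4 \left(-6 + \left(-27\right)^{2}\right) = 4 \left(-6 + 729\right) = 4 \cdot 723 = 2892$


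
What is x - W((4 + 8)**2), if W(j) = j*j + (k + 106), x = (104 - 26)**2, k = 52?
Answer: -14810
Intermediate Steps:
x = 6084 (x = 78**2 = 6084)
W(j) = 158 + j**2 (W(j) = j*j + (52 + 106) = j**2 + 158 = 158 + j**2)
x - W((4 + 8)**2) = 6084 - (158 + ((4 + 8)**2)**2) = 6084 - (158 + (12**2)**2) = 6084 - (158 + 144**2) = 6084 - (158 + 20736) = 6084 - 1*20894 = 6084 - 20894 = -14810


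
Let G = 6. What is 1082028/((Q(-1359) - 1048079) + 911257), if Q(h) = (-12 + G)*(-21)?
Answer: -270507/34174 ≈ -7.9156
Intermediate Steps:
Q(h) = 126 (Q(h) = (-12 + 6)*(-21) = -6*(-21) = 126)
1082028/((Q(-1359) - 1048079) + 911257) = 1082028/((126 - 1048079) + 911257) = 1082028/(-1047953 + 911257) = 1082028/(-136696) = 1082028*(-1/136696) = -270507/34174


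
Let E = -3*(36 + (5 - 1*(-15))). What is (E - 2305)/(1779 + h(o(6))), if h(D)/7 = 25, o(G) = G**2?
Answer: -2473/1954 ≈ -1.2656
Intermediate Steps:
h(D) = 175 (h(D) = 7*25 = 175)
E = -168 (E = -3*(36 + (5 + 15)) = -3*(36 + 20) = -3*56 = -168)
(E - 2305)/(1779 + h(o(6))) = (-168 - 2305)/(1779 + 175) = -2473/1954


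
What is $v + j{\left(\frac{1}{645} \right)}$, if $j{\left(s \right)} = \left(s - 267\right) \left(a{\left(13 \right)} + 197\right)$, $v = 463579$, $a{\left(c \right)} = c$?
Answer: $\frac{17522901}{43} \approx 4.0751 \cdot 10^{5}$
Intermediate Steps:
$j{\left(s \right)} = -56070 + 210 s$ ($j{\left(s \right)} = \left(s - 267\right) \left(13 + 197\right) = \left(-267 + s\right) 210 = -56070 + 210 s$)
$v + j{\left(\frac{1}{645} \right)} = 463579 - \left(56070 - \frac{210}{645}\right) = 463579 + \left(-56070 + 210 \cdot \frac{1}{645}\right) = 463579 + \left(-56070 + \frac{14}{43}\right) = 463579 - \frac{2410996}{43} = \frac{17522901}{43}$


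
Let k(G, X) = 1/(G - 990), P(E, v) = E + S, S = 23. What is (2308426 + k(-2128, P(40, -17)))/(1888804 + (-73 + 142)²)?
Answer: 7197672267/5904135670 ≈ 1.2191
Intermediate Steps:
P(E, v) = 23 + E (P(E, v) = E + 23 = 23 + E)
k(G, X) = 1/(-990 + G)
(2308426 + k(-2128, P(40, -17)))/(1888804 + (-73 + 142)²) = (2308426 + 1/(-990 - 2128))/(1888804 + (-73 + 142)²) = (2308426 + 1/(-3118))/(1888804 + 69²) = (2308426 - 1/3118)/(1888804 + 4761) = (7197672267/3118)/1893565 = (7197672267/3118)*(1/1893565) = 7197672267/5904135670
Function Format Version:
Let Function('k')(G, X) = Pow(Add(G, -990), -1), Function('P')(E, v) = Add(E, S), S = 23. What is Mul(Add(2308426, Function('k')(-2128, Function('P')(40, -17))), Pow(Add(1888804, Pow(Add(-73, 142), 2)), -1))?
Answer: Rational(7197672267, 5904135670) ≈ 1.2191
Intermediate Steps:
Function('P')(E, v) = Add(23, E) (Function('P')(E, v) = Add(E, 23) = Add(23, E))
Function('k')(G, X) = Pow(Add(-990, G), -1)
Mul(Add(2308426, Function('k')(-2128, Function('P')(40, -17))), Pow(Add(1888804, Pow(Add(-73, 142), 2)), -1)) = Mul(Add(2308426, Pow(Add(-990, -2128), -1)), Pow(Add(1888804, Pow(Add(-73, 142), 2)), -1)) = Mul(Add(2308426, Pow(-3118, -1)), Pow(Add(1888804, Pow(69, 2)), -1)) = Mul(Add(2308426, Rational(-1, 3118)), Pow(Add(1888804, 4761), -1)) = Mul(Rational(7197672267, 3118), Pow(1893565, -1)) = Mul(Rational(7197672267, 3118), Rational(1, 1893565)) = Rational(7197672267, 5904135670)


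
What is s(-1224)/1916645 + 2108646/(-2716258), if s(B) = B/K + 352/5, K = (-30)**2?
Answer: -50516728527721/65076278930125 ≈ -0.77627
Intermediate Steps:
K = 900
s(B) = 352/5 + B/900 (s(B) = B/900 + 352/5 = 352/5 + B/900)
s(-1224)/1916645 + 2108646/(-2716258) = (352/5 + (1/900)*(-1224))/1916645 + 2108646/(-2716258) = (352/5 - 34/25)*(1/1916645) + 2108646*(-1/2716258) = (1726/25)*(1/1916645) - 1054323/1358129 = 1726/47916125 - 1054323/1358129 = -50516728527721/65076278930125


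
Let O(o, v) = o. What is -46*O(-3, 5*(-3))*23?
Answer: 3174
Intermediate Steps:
-46*O(-3, 5*(-3))*23 = -46*(-3)*23 = 138*23 = 3174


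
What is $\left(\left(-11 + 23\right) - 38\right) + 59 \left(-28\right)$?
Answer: $-1678$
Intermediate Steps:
$\left(\left(-11 + 23\right) - 38\right) + 59 \left(-28\right) = \left(12 - 38\right) - 1652 = -26 - 1652 = -1678$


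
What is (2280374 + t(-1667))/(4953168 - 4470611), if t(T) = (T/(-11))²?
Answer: 278704143/58389397 ≈ 4.7732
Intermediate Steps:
t(T) = T²/121 (t(T) = (T*(-1/11))² = (-T/11)² = T²/121)
(2280374 + t(-1667))/(4953168 - 4470611) = (2280374 + (1/121)*(-1667)²)/(4953168 - 4470611) = (2280374 + (1/121)*2778889)/482557 = (2280374 + 2778889/121)*(1/482557) = (278704143/121)*(1/482557) = 278704143/58389397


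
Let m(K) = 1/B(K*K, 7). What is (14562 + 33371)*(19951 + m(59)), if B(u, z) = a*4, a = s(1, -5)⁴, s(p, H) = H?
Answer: 2390778255433/2500 ≈ 9.5631e+8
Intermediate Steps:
a = 625 (a = (-5)⁴ = 625)
B(u, z) = 2500 (B(u, z) = 625*4 = 2500)
m(K) = 1/2500
(14562 + 33371)*(19951 + m(59)) = (14562 + 33371)*(19951 + 1/2500) = 47933*(49877501/2500) = 2390778255433/2500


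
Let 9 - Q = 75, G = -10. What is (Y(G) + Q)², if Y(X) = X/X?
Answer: 4225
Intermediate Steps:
Y(X) = 1
Q = -66 (Q = 9 - 1*75 = 9 - 75 = -66)
(Y(G) + Q)² = (1 - 66)² = (-65)² = 4225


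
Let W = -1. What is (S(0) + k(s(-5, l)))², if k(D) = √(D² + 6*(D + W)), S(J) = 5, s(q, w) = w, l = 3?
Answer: (5 + √21)² ≈ 91.826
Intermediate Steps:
k(D) = √(-6 + D² + 6*D) (k(D) = √(D² + 6*(D - 1)) = √(D² + 6*(-1 + D)) = √(D² + (-6 + 6*D)) = √(-6 + D² + 6*D))
(S(0) + k(s(-5, l)))² = (5 + √(-6 + 3² + 6*3))² = (5 + √(-6 + 9 + 18))² = (5 + √21)²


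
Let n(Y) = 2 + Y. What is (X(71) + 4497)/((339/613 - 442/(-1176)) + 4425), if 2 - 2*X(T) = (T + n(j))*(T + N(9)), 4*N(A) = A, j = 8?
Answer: 1103949861/3190599010 ≈ 0.34600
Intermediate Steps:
N(A) = A/4
X(T) = 1 - (10 + T)*(9/4 + T)/2 (X(T) = 1 - (T + (2 + 8))*(T + (1/4)*9)/2 = 1 - (T + 10)*(T + 9/4)/2 = 1 - (10 + T)*(9/4 + T)/2)
(X(71) + 4497)/((339/613 - 442/(-1176)) + 4425) = ((-41/4 - 49/8*71 - 1/2*71**2) + 4497)/((339/613 - 442/(-1176)) + 4425) = ((-41/4 - 3479/8 - 1/2*5041) + 4497)/((339*(1/613) - 442*(-1/1176)) + 4425) = ((-41/4 - 3479/8 - 5041/2) + 4497)/((339/613 + 221/588) + 4425) = (-23725/8 + 4497)/(334805/360444 + 4425) = 12251/(8*(1595299505/360444)) = (12251/8)*(360444/1595299505) = 1103949861/3190599010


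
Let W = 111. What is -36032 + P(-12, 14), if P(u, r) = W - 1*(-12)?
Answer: -35909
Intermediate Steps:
P(u, r) = 123 (P(u, r) = 111 - 1*(-12) = 111 + 12 = 123)
-36032 + P(-12, 14) = -36032 + 123 = -35909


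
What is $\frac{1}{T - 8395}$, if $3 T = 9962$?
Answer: $- \frac{3}{15223} \approx -0.00019707$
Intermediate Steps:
$T = \frac{9962}{3}$ ($T = \frac{1}{3} \cdot 9962 = \frac{9962}{3} \approx 3320.7$)
$\frac{1}{T - 8395} = \frac{1}{\frac{9962}{3} - 8395} = \frac{1}{- \frac{15223}{3}} = - \frac{3}{15223}$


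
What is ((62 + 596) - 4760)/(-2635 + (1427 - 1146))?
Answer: 2051/1177 ≈ 1.7426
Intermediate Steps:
((62 + 596) - 4760)/(-2635 + (1427 - 1146)) = (658 - 4760)/(-2635 + 281) = -4102/(-2354) = -4102*(-1/2354) = 2051/1177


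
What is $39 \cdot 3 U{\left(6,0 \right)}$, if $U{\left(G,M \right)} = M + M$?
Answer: $0$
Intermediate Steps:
$U{\left(G,M \right)} = 2 M$
$39 \cdot 3 U{\left(6,0 \right)} = 39 \cdot 3 \cdot 2 \cdot 0 = 117 \cdot 0 = 0$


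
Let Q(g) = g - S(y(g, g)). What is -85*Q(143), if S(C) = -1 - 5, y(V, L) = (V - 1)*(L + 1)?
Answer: -12665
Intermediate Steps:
y(V, L) = (1 + L)*(-1 + V) (y(V, L) = (-1 + V)*(1 + L) = (1 + L)*(-1 + V))
S(C) = -6
Q(g) = 6 + g (Q(g) = g - 1*(-6) = g + 6 = 6 + g)
-85*Q(143) = -85*(6 + 143) = -85*149 = -12665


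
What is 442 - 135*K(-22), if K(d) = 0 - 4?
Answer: 982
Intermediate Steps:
K(d) = -4
442 - 135*K(-22) = 442 - 135*(-4) = 442 + 540 = 982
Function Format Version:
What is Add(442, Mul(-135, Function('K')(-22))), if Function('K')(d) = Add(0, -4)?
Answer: 982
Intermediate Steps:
Function('K')(d) = -4
Add(442, Mul(-135, Function('K')(-22))) = Add(442, Mul(-135, -4)) = Add(442, 540) = 982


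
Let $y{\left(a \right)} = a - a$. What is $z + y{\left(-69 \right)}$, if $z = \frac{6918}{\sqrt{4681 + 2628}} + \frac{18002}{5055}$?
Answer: $\frac{18002}{5055} + \frac{6918 \sqrt{7309}}{7309} \approx 84.48$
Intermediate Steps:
$y{\left(a \right)} = 0$
$z = \frac{18002}{5055} + \frac{6918 \sqrt{7309}}{7309}$ ($z = \frac{6918}{\sqrt{7309}} + 18002 \cdot \frac{1}{5055} = 6918 \frac{\sqrt{7309}}{7309} + \frac{18002}{5055} = \frac{6918 \sqrt{7309}}{7309} + \frac{18002}{5055} = \frac{18002}{5055} + \frac{6918 \sqrt{7309}}{7309} \approx 84.48$)
$z + y{\left(-69 \right)} = \left(\frac{18002}{5055} + \frac{6918 \sqrt{7309}}{7309}\right) + 0 = \frac{18002}{5055} + \frac{6918 \sqrt{7309}}{7309}$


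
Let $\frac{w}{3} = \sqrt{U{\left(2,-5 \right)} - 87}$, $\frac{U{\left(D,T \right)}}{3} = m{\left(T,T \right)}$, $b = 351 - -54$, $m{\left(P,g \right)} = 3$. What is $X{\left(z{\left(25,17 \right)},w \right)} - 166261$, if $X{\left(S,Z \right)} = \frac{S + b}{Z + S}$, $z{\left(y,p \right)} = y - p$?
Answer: $\frac{3 \left(- 166261 \sqrt{78} + 443225 i\right)}{- 8 i + 3 \sqrt{78}} \approx -1.6626 \cdot 10^{5} - 14.285 i$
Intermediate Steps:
$b = 405$ ($b = 351 + 54 = 405$)
$U{\left(D,T \right)} = 9$ ($U{\left(D,T \right)} = 3 \cdot 3 = 9$)
$w = 3 i \sqrt{78}$ ($w = 3 \sqrt{9 - 87} = 3 \sqrt{-78} = 3 i \sqrt{78} \approx 26.495 i$)
$X{\left(S,Z \right)} = \frac{405 + S}{S + Z}$ ($X{\left(S,Z \right)} = \frac{S + 405}{Z + S} = \frac{405 + S}{S + Z}$)
$X{\left(z{\left(25,17 \right)},w \right)} - 166261 = \frac{405 + \left(25 - 17\right)}{\left(25 - 17\right) + 3 i \sqrt{78}} - 166261 = \frac{405 + 8}{8 + 3 i \sqrt{78}} - 166261 = \frac{1}{8 + 3 i \sqrt{78}} \cdot 413 - 166261 = \frac{413}{8 + 3 i \sqrt{78}} - 166261 = -166261 + \frac{413}{8 + 3 i \sqrt{78}}$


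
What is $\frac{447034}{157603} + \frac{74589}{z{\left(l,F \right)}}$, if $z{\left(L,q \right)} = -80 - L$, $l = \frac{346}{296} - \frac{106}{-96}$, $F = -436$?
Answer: $- \frac{20812360229614}{23028477551} \approx -903.77$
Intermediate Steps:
$l = \frac{4037}{1776}$ ($l = 346 \cdot \frac{1}{296} - - \frac{53}{48} = \frac{173}{148} + \frac{53}{48} = \frac{4037}{1776} \approx 2.2731$)
$\frac{447034}{157603} + \frac{74589}{z{\left(l,F \right)}} = \frac{447034}{157603} + \frac{74589}{-80 - \frac{4037}{1776}} = 447034 \cdot \frac{1}{157603} + \frac{74589}{-80 - \frac{4037}{1776}} = \frac{447034}{157603} + \frac{74589}{- \frac{146117}{1776}} = \frac{447034}{157603} + 74589 \left(- \frac{1776}{146117}\right) = \frac{447034}{157603} - \frac{132470064}{146117} = - \frac{20812360229614}{23028477551}$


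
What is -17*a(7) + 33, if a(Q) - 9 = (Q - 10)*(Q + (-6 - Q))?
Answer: -426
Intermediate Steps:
a(Q) = 69 - 6*Q (a(Q) = 9 + (Q - 10)*(Q + (-6 - Q)) = 9 + (-10 + Q)*(-6) = 9 + (60 - 6*Q) = 69 - 6*Q)
-17*a(7) + 33 = -17*(69 - 6*7) + 33 = -17*(69 - 42) + 33 = -17*27 + 33 = -459 + 33 = -426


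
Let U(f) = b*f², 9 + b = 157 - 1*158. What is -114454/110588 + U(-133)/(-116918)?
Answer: 1545044637/3232431946 ≈ 0.47798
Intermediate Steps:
b = -10 (b = -9 + (157 - 1*158) = -9 + (157 - 158) = -9 - 1 = -10)
U(f) = -10*f²
-114454/110588 + U(-133)/(-116918) = -114454/110588 - 10*(-133)²/(-116918) = -114454*1/110588 - 10*17689*(-1/116918) = -57227/55294 - 176890*(-1/116918) = -57227/55294 + 88445/58459 = 1545044637/3232431946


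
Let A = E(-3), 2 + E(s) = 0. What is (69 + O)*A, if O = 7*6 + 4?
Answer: -230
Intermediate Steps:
E(s) = -2 (E(s) = -2 + 0 = -2)
A = -2
O = 46 (O = 42 + 4 = 46)
(69 + O)*A = (69 + 46)*(-2) = 115*(-2) = -230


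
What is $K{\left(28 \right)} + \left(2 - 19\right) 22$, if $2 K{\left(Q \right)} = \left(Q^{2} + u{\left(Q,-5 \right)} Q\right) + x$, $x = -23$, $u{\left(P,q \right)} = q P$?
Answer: $- \frac{3907}{2} \approx -1953.5$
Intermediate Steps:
$u{\left(P,q \right)} = P q$
$K{\left(Q \right)} = - \frac{23}{2} - 2 Q^{2}$ ($K{\left(Q \right)} = \frac{\left(Q^{2} + Q \left(-5\right) Q\right) - 23}{2} = \frac{\left(Q^{2} + - 5 Q Q\right) - 23}{2} = \frac{\left(Q^{2} - 5 Q^{2}\right) - 23}{2} = \frac{- 4 Q^{2} - 23}{2} = \frac{-23 - 4 Q^{2}}{2} = - \frac{23}{2} - 2 Q^{2}$)
$K{\left(28 \right)} + \left(2 - 19\right) 22 = \left(- \frac{23}{2} - 2 \cdot 28^{2}\right) + \left(2 - 19\right) 22 = \left(- \frac{23}{2} - 1568\right) - 374 = - \frac{3159}{2} - 374 = - \frac{3907}{2}$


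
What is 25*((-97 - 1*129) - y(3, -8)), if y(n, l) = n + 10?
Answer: -5975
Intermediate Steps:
y(n, l) = 10 + n
25*((-97 - 1*129) - y(3, -8)) = 25*((-97 - 1*129) - (10 + 3)) = 25*((-97 - 129) - 1*13) = 25*(-226 - 13) = 25*(-239) = -5975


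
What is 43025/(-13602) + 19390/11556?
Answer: -9727255/6549363 ≈ -1.4852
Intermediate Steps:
43025/(-13602) + 19390/11556 = 43025*(-1/13602) + 19390*(1/11556) = -43025/13602 + 9695/5778 = -9727255/6549363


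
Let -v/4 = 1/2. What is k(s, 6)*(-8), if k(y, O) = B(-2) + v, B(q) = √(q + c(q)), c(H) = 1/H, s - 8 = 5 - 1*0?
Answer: 16 - 4*I*√10 ≈ 16.0 - 12.649*I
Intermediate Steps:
s = 13 (s = 8 + (5 - 1*0) = 8 + (5 + 0) = 8 + 5 = 13)
v = -2 (v = -4/2 = -4*½ = -2)
B(q) = √(q + 1/q)
k(y, O) = -2 + I*√10/2 (k(y, O) = √(-2 + 1/(-2)) - 2 = √(-2 - ½) - 2 = √(-5/2) - 2 = I*√10/2 - 2 = -2 + I*√10/2)
k(s, 6)*(-8) = (-2 + I*√10/2)*(-8) = 16 - 4*I*√10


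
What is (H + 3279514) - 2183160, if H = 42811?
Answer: 1139165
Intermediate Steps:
(H + 3279514) - 2183160 = (42811 + 3279514) - 2183160 = 3322325 - 2183160 = 1139165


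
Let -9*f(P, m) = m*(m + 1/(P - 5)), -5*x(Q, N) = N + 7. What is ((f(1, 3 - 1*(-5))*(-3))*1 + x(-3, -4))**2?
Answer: 90601/225 ≈ 402.67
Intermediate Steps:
x(Q, N) = -7/5 - N/5 (x(Q, N) = -(N + 7)/5 = -(7 + N)/5 = -7/5 - N/5)
f(P, m) = -m*(m + 1/(-5 + P))/9 (f(P, m) = -m*(m + 1/(P - 5))/9 = -m*(m + 1/(-5 + P))/9)
((f(1, 3 - 1*(-5))*(-3))*1 + x(-3, -4))**2 = ((((3 - 1*(-5))*(-1 + 5*(3 - 1*(-5)) - 1*1*(3 - 1*(-5)))/(9*(-5 + 1)))*(-3))*1 + (-7/5 - 1/5*(-4)))**2 = ((((1/9)*(3 + 5)*(-1 + 5*(3 + 5) - 1*1*(3 + 5))/(-4))*(-3))*1 + (-7/5 + 4/5))**2 = ((((1/9)*8*(-1/4)*(-1 + 5*8 - 1*1*8))*(-3))*1 - 3/5)**2 = ((((1/9)*8*(-1/4)*(-1 + 40 - 8))*(-3))*1 - 3/5)**2 = ((((1/9)*8*(-1/4)*31)*(-3))*1 - 3/5)**2 = (-62/9*(-3)*1 - 3/5)**2 = ((62/3)*1 - 3/5)**2 = (62/3 - 3/5)**2 = (301/15)**2 = 90601/225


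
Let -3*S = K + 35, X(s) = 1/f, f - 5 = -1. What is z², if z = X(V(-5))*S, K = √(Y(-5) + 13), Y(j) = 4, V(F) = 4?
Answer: (35 + √17)²/144 ≈ 10.629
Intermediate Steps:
f = 4 (f = 5 - 1 = 4)
X(s) = ¼ (X(s) = 1/4 = ¼)
K = √17 (K = √(4 + 13) = √17 ≈ 4.1231)
S = -35/3 - √17/3 (S = -(√17 + 35)/3 = -(35 + √17)/3 = -35/3 - √17/3 ≈ -13.041)
z = -35/12 - √17/12 (z = (-35/3 - √17/3)/4 = -35/12 - √17/12 ≈ -3.2603)
z² = (-35/12 - √17/12)²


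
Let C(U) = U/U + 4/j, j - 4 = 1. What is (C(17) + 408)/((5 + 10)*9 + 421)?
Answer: 2049/2780 ≈ 0.73705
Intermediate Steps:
j = 5 (j = 4 + 1 = 5)
C(U) = 9/5 (C(U) = U/U + 4/5 = 1 + 4*(1/5) = 1 + 4/5 = 9/5)
(C(17) + 408)/((5 + 10)*9 + 421) = (9/5 + 408)/((5 + 10)*9 + 421) = 2049/(5*(15*9 + 421)) = 2049/(5*(135 + 421)) = (2049/5)/556 = (2049/5)*(1/556) = 2049/2780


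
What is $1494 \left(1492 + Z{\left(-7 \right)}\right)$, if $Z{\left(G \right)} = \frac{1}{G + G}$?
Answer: $\frac{15602589}{7} \approx 2.2289 \cdot 10^{6}$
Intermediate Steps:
$Z{\left(G \right)} = \frac{1}{2 G}$
$1494 \left(1492 + Z{\left(-7 \right)}\right) = 1494 \left(1492 + \frac{1}{2 \left(-7\right)}\right) = 1494 \left(1492 + \frac{1}{2} \left(- \frac{1}{7}\right)\right) = 1494 \left(1492 - \frac{1}{14}\right) = 1494 \cdot \frac{20887}{14} = \frac{15602589}{7}$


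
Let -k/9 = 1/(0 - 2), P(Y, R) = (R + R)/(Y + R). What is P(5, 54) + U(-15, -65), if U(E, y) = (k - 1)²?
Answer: 3323/236 ≈ 14.081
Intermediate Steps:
P(Y, R) = 2*R/(R + Y) (P(Y, R) = (2*R)/(R + Y) = 2*R/(R + Y))
k = 9/2 (k = -9/(0 - 2) = -9/(-2) = -9*(-½) = 9/2 ≈ 4.5000)
U(E, y) = 49/4 (U(E, y) = (9/2 - 1)² = (7/2)² = 49/4)
P(5, 54) + U(-15, -65) = 2*54/(54 + 5) + 49/4 = 2*54/59 + 49/4 = 2*54*(1/59) + 49/4 = 108/59 + 49/4 = 3323/236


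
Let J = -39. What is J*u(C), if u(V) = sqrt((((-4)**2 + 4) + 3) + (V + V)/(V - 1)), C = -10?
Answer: -39*sqrt(3003)/11 ≈ -194.29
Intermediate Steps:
u(V) = sqrt(23 + 2*V/(-1 + V)) (u(V) = sqrt(((16 + 4) + 3) + (2*V)/(-1 + V)) = sqrt((20 + 3) + 2*V/(-1 + V)) = sqrt(23 + 2*V/(-1 + V)))
J*u(C) = -39*sqrt(273)*sqrt(-1/(-1 - 10)) = -39*sqrt(273)*sqrt(-1/(-11)) = -39*sqrt(3003)/11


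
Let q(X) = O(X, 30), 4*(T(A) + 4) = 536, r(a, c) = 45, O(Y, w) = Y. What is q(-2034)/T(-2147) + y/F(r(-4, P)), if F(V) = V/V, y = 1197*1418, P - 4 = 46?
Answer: 110326473/65 ≈ 1.6973e+6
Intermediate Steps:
P = 50 (P = 4 + 46 = 50)
y = 1697346
T(A) = 130 (T(A) = -4 + (1/4)*536 = -4 + 134 = 130)
q(X) = X
F(V) = 1
q(-2034)/T(-2147) + y/F(r(-4, P)) = -2034/130 + 1697346/1 = -2034*1/130 + 1697346*1 = -1017/65 + 1697346 = 110326473/65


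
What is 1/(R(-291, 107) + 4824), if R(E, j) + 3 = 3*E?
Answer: 1/3948 ≈ 0.00025329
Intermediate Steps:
R(E, j) = -3 + 3*E
1/(R(-291, 107) + 4824) = 1/((-3 + 3*(-291)) + 4824) = 1/((-3 - 873) + 4824) = 1/(-876 + 4824) = 1/3948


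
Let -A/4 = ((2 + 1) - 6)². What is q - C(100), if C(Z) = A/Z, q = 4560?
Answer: 114009/25 ≈ 4560.4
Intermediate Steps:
A = -36 (A = -4*((2 + 1) - 6)² = -4*(3 - 6)² = -4*(-3)² = -4*9 = -36)
C(Z) = -36/Z
q - C(100) = 4560 - (-36)/100 = 4560 - 1*(-9/25) = 4560 + 9/25 = 114009/25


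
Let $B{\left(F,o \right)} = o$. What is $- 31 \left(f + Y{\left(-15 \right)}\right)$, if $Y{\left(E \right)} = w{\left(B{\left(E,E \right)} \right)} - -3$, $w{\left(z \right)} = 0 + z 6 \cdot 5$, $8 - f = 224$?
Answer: $20553$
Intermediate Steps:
$f = -216$ ($f = 8 - 224 = -216$)
$w{\left(z \right)} = 30 z$ ($w{\left(z \right)} = 0 + z 30 = 0 + 30 z = 30 z$)
$Y{\left(E \right)} = 3 + 30 E$ ($Y{\left(E \right)} = 30 E - -3 = 30 E + 3 = 3 + 30 E$)
$- 31 \left(f + Y{\left(-15 \right)}\right) = - 31 \left(-216 + \left(3 + 30 \left(-15\right)\right)\right) = - 31 \left(-216 + \left(3 - 450\right)\right) = - 31 \left(-216 - 447\right) = \left(-31\right) \left(-663\right) = 20553$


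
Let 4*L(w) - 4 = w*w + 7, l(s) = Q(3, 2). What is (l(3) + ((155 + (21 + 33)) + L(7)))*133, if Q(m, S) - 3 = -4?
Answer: 29659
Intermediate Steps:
Q(m, S) = -1 (Q(m, S) = 3 - 4 = -1)
l(s) = -1
L(w) = 11/4 + w²/4 (L(w) = 1 + (w*w + 7)/4 = 1 + (w² + 7)/4 = 1 + (7 + w²)/4 = 1 + (7/4 + w²/4) = 11/4 + w²/4)
(l(3) + ((155 + (21 + 33)) + L(7)))*133 = (-1 + ((155 + (21 + 33)) + (11/4 + (¼)*7²)))*133 = (-1 + ((155 + 54) + (11/4 + (¼)*49)))*133 = (-1 + (209 + (11/4 + 49/4)))*133 = (-1 + (209 + 15))*133 = (-1 + 224)*133 = 223*133 = 29659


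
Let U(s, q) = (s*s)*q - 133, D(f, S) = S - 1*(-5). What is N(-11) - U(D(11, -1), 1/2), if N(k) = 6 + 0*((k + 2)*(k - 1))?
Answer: 131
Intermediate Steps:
D(f, S) = 5 + S (D(f, S) = S + 5 = 5 + S)
U(s, q) = -133 + q*s**2 (U(s, q) = s**2*q - 133 = q*s**2 - 133 = -133 + q*s**2)
N(k) = 6 (N(k) = 6 + 0*((2 + k)*(-1 + k)) = 6 + 0*((-1 + k)*(2 + k)) = 6 + 0 = 6)
N(-11) - U(D(11, -1), 1/2) = 6 - (-133 + (5 - 1)**2/2) = 6 - (-133 + (1/2)*4**2) = 6 - (-133 + (1/2)*16) = 6 - (-133 + 8) = 6 - 1*(-125) = 6 + 125 = 131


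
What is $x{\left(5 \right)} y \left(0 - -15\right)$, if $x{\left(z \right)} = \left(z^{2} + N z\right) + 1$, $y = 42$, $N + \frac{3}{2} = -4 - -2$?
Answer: $5355$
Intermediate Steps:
$N = - \frac{7}{2}$ ($N = - \frac{3}{2} - 2 = - \frac{7}{2} \approx -3.5$)
$x{\left(z \right)} = 1 + z^{2} - \frac{7 z}{2}$ ($x{\left(z \right)} = \left(z^{2} - \frac{7 z}{2}\right) + 1 = 1 + z^{2} - \frac{7 z}{2}$)
$x{\left(5 \right)} y \left(0 - -15\right) = \left(1 + 5^{2} - \frac{35}{2}\right) 42 \left(0 - -15\right) = \left(1 + 25 - \frac{35}{2}\right) 42 \left(0 + 15\right) = \frac{17}{2} \cdot 42 \cdot 15 = 357 \cdot 15 = 5355$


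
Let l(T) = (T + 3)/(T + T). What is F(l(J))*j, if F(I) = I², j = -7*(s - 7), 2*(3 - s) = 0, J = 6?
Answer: 63/4 ≈ 15.750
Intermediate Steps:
s = 3 (s = 3 - ½*0 = 3 + 0 = 3)
l(T) = (3 + T)/(2*T) (l(T) = (3 + T)/((2*T)) = (3 + T)*(1/(2*T)) = (3 + T)/(2*T))
j = 28 (j = -7*(3 - 7) = -7*(-4) = 28)
F(l(J))*j = ((½)*(3 + 6)/6)²*28 = ((½)*(⅙)*9)²*28 = (¾)²*28 = (9/16)*28 = 63/4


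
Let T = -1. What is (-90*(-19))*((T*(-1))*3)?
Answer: 5130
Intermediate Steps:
(-90*(-19))*((T*(-1))*3) = (-90*(-19))*(-1*(-1)*3) = 1710*(1*3) = 1710*3 = 5130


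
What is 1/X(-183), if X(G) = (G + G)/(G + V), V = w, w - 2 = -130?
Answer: 311/366 ≈ 0.84973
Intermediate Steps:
w = -128 (w = 2 - 130 = -128)
V = -128
X(G) = 2*G/(-128 + G) (X(G) = (G + G)/(G - 128) = (2*G)/(-128 + G) = 2*G/(-128 + G))
1/X(-183) = 1/(2*(-183)/(-128 - 183)) = 1/(2*(-183)/(-311)) = 1/(2*(-183)*(-1/311)) = 1/(366/311) = 311/366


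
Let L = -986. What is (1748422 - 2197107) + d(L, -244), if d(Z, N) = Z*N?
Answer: -208101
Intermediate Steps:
d(Z, N) = N*Z
(1748422 - 2197107) + d(L, -244) = (1748422 - 2197107) - 244*(-986) = -448685 + 240584 = -208101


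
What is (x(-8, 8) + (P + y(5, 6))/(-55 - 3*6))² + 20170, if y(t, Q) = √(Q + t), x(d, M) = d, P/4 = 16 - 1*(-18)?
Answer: 108004341/5329 + 1440*√11/5329 ≈ 20268.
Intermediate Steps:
P = 136 (P = 4*(16 - 1*(-18)) = 4*(16 + 18) = 4*34 = 136)
(x(-8, 8) + (P + y(5, 6))/(-55 - 3*6))² + 20170 = (-8 + (136 + √(6 + 5))/(-55 - 3*6))² + 20170 = (-8 + (136 + √11)/(-55 - 18))² + 20170 = (-8 + (136 + √11)/(-73))² + 20170 = (-8 + (136 + √11)*(-1/73))² + 20170 = (-8 + (-136/73 - √11/73))² + 20170 = (-720/73 - √11/73)² + 20170 = 20170 + (-720/73 - √11/73)²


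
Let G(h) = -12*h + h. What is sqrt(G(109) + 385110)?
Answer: sqrt(383911) ≈ 619.61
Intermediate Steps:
G(h) = -11*h
sqrt(G(109) + 385110) = sqrt(-11*109 + 385110) = sqrt(-1199 + 385110) = sqrt(383911)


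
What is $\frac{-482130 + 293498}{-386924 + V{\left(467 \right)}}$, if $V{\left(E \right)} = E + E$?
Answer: $\frac{94316}{192995} \approx 0.4887$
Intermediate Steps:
$V{\left(E \right)} = 2 E$
$\frac{-482130 + 293498}{-386924 + V{\left(467 \right)}} = \frac{-482130 + 293498}{-386924 + 2 \cdot 467} = - \frac{188632}{-386924 + 934} = - \frac{188632}{-385990} = \left(-188632\right) \left(- \frac{1}{385990}\right) = \frac{94316}{192995}$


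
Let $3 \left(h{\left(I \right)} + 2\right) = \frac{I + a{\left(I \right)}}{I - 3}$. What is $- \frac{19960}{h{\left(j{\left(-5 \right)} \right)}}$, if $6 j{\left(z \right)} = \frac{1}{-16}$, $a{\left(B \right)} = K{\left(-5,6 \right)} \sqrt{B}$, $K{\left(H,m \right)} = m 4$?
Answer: $\frac{5998023912}{611717} - \frac{332262144 i \sqrt{6}}{611717} \approx 9805.2 - 1330.5 i$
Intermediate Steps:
$K{\left(H,m \right)} = 4 m$
$a{\left(B \right)} = 24 \sqrt{B}$ ($a{\left(B \right)} = 4 \cdot 6 \sqrt{B} = 24 \sqrt{B}$)
$j{\left(z \right)} = - \frac{1}{96}$ ($j{\left(z \right)} = \frac{1}{6 \left(-16\right)} = \frac{1}{6} \left(- \frac{1}{16}\right) = - \frac{1}{96}$)
$h{\left(I \right)} = -2 + \frac{I + 24 \sqrt{I}}{3 \left(-3 + I\right)}$ ($h{\left(I \right)} = -2 + \frac{\left(I + 24 \sqrt{I}\right) \frac{1}{I - 3}}{3} = -2 + \frac{\left(I + 24 \sqrt{I}\right) \frac{1}{-3 + I}}{3} = -2 + \frac{\frac{1}{-3 + I} \left(I + 24 \sqrt{I}\right)}{3} = -2 + \frac{I + 24 \sqrt{I}}{3 \left(-3 + I\right)}$)
$- \frac{19960}{h{\left(j{\left(-5 \right)} \right)}} = - \frac{19960}{\frac{1}{3} \frac{1}{-3 - \frac{1}{96}} \left(18 - - \frac{5}{96} + 24 \sqrt{- \frac{1}{96}}\right)} = - \frac{19960}{\frac{1}{3} \frac{1}{- \frac{289}{96}} \left(18 + \frac{5}{96} + 24 \frac{i \sqrt{6}}{24}\right)} = - \frac{19960}{\frac{1}{3} \left(- \frac{96}{289}\right) \left(18 + \frac{5}{96} + i \sqrt{6}\right)} = - \frac{19960}{\frac{1}{3} \left(- \frac{96}{289}\right) \left(\frac{1733}{96} + i \sqrt{6}\right)} = - \frac{19960}{- \frac{1733}{867} - \frac{32 i \sqrt{6}}{289}}$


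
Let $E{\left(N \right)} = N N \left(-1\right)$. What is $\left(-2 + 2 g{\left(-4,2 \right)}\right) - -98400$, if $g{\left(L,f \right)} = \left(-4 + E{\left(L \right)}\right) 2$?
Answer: $98318$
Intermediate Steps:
$E{\left(N \right)} = - N^{2}$ ($E{\left(N \right)} = N^{2} \left(-1\right) = - N^{2}$)
$g{\left(L,f \right)} = -8 - 2 L^{2}$ ($g{\left(L,f \right)} = \left(-4 - L^{2}\right) 2 = -8 - 2 L^{2}$)
$\left(-2 + 2 g{\left(-4,2 \right)}\right) - -98400 = \left(-2 + 2 \left(-8 - 2 \left(-4\right)^{2}\right)\right) - -98400 = \left(-2 + 2 \left(-8 - 32\right)\right) + 98400 = \left(-2 + 2 \left(-40\right)\right) + 98400 = \left(-2 - 80\right) + 98400 = -82 + 98400 = 98318$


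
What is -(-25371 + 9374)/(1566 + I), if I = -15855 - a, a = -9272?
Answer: -15997/5017 ≈ -3.1886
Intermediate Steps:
I = -6583 (I = -15855 - 1*(-9272) = -15855 + 9272 = -6583)
-(-25371 + 9374)/(1566 + I) = -(-25371 + 9374)/(1566 - 6583) = -(-15997)/(-5017) = -(-15997)*(-1)/5017 = -1*15997/5017 = -15997/5017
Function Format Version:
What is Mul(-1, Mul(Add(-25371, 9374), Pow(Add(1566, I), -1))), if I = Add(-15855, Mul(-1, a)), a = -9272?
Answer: Rational(-15997, 5017) ≈ -3.1886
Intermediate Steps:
I = -6583 (I = Add(-15855, Mul(-1, -9272)) = Add(-15855, 9272) = -6583)
Mul(-1, Mul(Add(-25371, 9374), Pow(Add(1566, I), -1))) = Mul(-1, Mul(Add(-25371, 9374), Pow(Add(1566, -6583), -1))) = Mul(-1, Mul(-15997, Pow(-5017, -1))) = Mul(-1, Mul(-15997, Rational(-1, 5017))) = Mul(-1, Rational(15997, 5017)) = Rational(-15997, 5017)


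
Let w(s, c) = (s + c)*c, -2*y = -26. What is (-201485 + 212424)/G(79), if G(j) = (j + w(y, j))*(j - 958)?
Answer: -10939/6458013 ≈ -0.0016939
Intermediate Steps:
y = 13 (y = -½*(-26) = 13)
w(s, c) = c*(c + s) (w(s, c) = (c + s)*c = c*(c + s))
G(j) = (-958 + j)*(j + j*(13 + j)) (G(j) = (j + j*(j + 13))*(j - 958) = (j + j*(13 + j))*(-958 + j) = (-958 + j)*(j + j*(13 + j)))
(-201485 + 212424)/G(79) = (-201485 + 212424)/((79*(-13412 + 79² - 944*79))) = 10939/((79*(-13412 + 6241 - 74576))) = 10939/((79*(-81747))) = 10939/(-6458013) = 10939*(-1/6458013) = -10939/6458013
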